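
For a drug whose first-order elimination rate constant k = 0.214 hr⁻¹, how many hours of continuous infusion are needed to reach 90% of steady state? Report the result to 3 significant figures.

10.8 hours

f = 1 − e^(−kt)  ⇒  t = −ln(1 − f) / k
t = −ln(1 − 0.9) / 0.2140 = 2.303 / 0.2140 ≈ 10.8 hours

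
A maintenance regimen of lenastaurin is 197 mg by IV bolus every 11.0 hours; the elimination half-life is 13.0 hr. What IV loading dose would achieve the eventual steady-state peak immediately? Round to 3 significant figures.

444 mg

k = ln 2 / 13.0 = 0.05332 hr⁻¹
Accumulation ratio R = 1 / (1 − e^(−kτ)) = 1 / (1 − e^(−0.05332×11.0)) = 1 / (1 − 0.5563) = 2.254
Loading dose = maintenance dose × R = 197 × 2.254 ≈ 444 mg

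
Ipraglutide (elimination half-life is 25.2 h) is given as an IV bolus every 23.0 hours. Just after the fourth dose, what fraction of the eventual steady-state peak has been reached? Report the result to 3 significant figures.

k = ln 2 / 25.2 = 0.02751 h⁻¹
f_n = 1 − e^(−nkτ) = 1 − e^(−4 × 0.02751 × 23.0) = 1 − e^(−2.531) = 1 − 0.07962 ≈ 0.920

0.920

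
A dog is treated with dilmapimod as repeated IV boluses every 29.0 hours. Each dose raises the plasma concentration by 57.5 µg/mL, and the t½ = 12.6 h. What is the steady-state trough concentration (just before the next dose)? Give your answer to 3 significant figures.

14.6 µg/mL

k = ln 2 / 12.6 = 0.05501 h⁻¹
Fraction remaining after one interval: e^(−kτ) = e^(−0.05501 × 29.0) = 0.2028
R = 1 / (1 − 0.2028) = 1.254
Css,max = 57.5 × 1.254 = 72.13 µg/mL
Css,min = Css,max × e^(−kτ) = 72.13 × 0.2028 ≈ 14.6 µg/mL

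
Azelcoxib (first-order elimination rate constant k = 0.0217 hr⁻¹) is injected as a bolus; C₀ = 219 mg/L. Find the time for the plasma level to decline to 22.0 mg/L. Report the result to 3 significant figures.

C(t) = C₀ e^(−kt)  ⇒  t = ln(C₀/C) / k
t = ln(219/22.0) / 0.02170 = 2.298 / 0.02170 ≈ 106 hours

106 hours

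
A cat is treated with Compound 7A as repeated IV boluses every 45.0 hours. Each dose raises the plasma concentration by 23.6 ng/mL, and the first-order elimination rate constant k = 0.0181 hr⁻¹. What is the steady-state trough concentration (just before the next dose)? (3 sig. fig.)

Fraction remaining after one interval: e^(−kτ) = e^(−0.01810 × 45.0) = 0.4429
R = 1 / (1 − 0.4429) = 1.795
Css,max = 23.6 × 1.795 = 42.36 ng/mL
Css,min = Css,max × e^(−kτ) = 42.36 × 0.4429 ≈ 18.8 ng/mL

18.8 ng/mL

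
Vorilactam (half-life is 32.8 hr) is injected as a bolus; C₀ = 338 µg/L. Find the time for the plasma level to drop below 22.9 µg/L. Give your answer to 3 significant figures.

k = ln 2 / 32.8 = 0.02113 hr⁻¹
C(t) = C₀ e^(−kt)  ⇒  t = ln(C₀/C) / k
t = ln(338/22.9) / 0.02113 = 2.692 / 0.02113 ≈ 127 hours

127 hours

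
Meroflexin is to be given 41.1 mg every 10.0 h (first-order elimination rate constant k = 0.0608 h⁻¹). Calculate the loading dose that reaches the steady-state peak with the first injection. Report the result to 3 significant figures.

90.2 mg

Accumulation ratio R = 1 / (1 − e^(−kτ)) = 1 / (1 − e^(−0.06080×10.0)) = 1 / (1 − 0.5444) = 2.195
Loading dose = maintenance dose × R = 41.1 × 2.195 ≈ 90.2 mg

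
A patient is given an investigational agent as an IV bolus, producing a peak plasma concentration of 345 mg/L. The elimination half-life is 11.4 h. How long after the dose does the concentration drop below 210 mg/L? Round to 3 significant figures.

8.16 hours

k = ln 2 / 11.4 = 0.06080 h⁻¹
C(t) = C₀ e^(−kt)  ⇒  t = ln(C₀/C) / k
t = ln(345/210) / 0.06080 = 0.4964 / 0.06080 ≈ 8.16 hours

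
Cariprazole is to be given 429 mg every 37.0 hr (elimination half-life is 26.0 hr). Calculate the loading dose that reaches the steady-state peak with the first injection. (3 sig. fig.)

684 mg

k = ln 2 / 26.0 = 0.02666 hr⁻¹
Accumulation ratio R = 1 / (1 − e^(−kτ)) = 1 / (1 − e^(−0.02666×37.0)) = 1 / (1 − 0.3729) = 1.595
Loading dose = maintenance dose × R = 429 × 1.595 ≈ 684 mg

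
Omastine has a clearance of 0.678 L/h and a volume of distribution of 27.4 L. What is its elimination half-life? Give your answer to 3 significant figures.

k = CL / V = 0.678 / 27.4 = 0.02474 h⁻¹
t½ = ln 2 / k = ln 2 / 0.02474 ≈ 28.0 hours

28.0 hours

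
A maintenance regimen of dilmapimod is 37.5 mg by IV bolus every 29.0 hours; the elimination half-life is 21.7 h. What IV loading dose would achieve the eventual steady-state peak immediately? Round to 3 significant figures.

k = ln 2 / 21.7 = 0.03194 h⁻¹
Accumulation ratio R = 1 / (1 − e^(−kτ)) = 1 / (1 − e^(−0.03194×29.0)) = 1 / (1 − 0.3960) = 1.656
Loading dose = maintenance dose × R = 37.5 × 1.656 ≈ 62.1 mg

62.1 mg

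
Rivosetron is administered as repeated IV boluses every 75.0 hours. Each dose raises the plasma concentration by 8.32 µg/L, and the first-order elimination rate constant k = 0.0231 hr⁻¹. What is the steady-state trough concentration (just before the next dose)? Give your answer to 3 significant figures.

1.79 µg/L

Fraction remaining after one interval: e^(−kτ) = e^(−0.02310 × 75.0) = 0.1768
R = 1 / (1 − 0.1768) = 1.215
Css,max = 8.32 × 1.215 = 10.11 µg/L
Css,min = Css,max × e^(−kτ) = 10.11 × 0.1768 ≈ 1.79 µg/L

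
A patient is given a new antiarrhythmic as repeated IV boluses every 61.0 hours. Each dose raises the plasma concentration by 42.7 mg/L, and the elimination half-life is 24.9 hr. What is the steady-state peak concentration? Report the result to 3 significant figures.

52.3 mg/L

k = ln 2 / 24.9 = 0.02784 hr⁻¹
Fraction remaining after one interval: e^(−kτ) = e^(−0.02784 × 61.0) = 0.1830
R = 1 / (1 − 0.1830) = 1.224
Css,max = 42.7 × 1.224 ≈ 52.3 mg/L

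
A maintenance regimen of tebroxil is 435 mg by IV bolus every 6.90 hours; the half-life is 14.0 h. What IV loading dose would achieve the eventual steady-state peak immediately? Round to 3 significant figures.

k = ln 2 / 14.0 = 0.04951 h⁻¹
Accumulation ratio R = 1 / (1 − e^(−kτ)) = 1 / (1 − e^(−0.04951×6.90)) = 1 / (1 − 0.7106) = 3.456
Loading dose = maintenance dose × R = 435 × 3.456 ≈ 1500 mg

1500 mg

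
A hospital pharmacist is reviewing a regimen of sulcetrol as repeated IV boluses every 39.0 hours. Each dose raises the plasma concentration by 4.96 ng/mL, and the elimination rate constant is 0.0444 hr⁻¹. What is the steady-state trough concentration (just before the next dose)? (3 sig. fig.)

1.07 ng/mL

Fraction remaining after one interval: e^(−kτ) = e^(−0.04440 × 39.0) = 0.1770
R = 1 / (1 − 0.1770) = 1.215
Css,max = 4.96 × 1.215 = 6.027 ng/mL
Css,min = Css,max × e^(−kτ) = 6.027 × 0.1770 ≈ 1.07 ng/mL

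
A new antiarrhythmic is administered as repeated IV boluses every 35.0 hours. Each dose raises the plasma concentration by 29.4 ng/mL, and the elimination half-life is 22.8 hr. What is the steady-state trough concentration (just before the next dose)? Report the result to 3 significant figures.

k = ln 2 / 22.8 = 0.03040 hr⁻¹
Fraction remaining after one interval: e^(−kτ) = e^(−0.03040 × 35.0) = 0.3451
R = 1 / (1 − 0.3451) = 1.527
Css,max = 29.4 × 1.527 = 44.89 ng/mL
Css,min = Css,max × e^(−kτ) = 44.89 × 0.3451 ≈ 15.5 ng/mL

15.5 ng/mL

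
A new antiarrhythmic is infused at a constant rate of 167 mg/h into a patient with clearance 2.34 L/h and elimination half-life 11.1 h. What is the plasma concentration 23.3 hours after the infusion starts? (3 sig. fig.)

Css = rate / CL = 167 / 2.34 = 71.37 µg/mL
k = ln 2 / 11.1 = 0.06245 h⁻¹
C(t) = Css (1 − e^(−kt)) = 71.37 × (1 − e^(−1.455)) = 71.37 × 0.7666 ≈ 54.7 µg/mL

54.7 µg/mL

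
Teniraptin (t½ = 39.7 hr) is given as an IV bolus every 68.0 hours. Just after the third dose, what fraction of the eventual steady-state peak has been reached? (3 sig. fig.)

k = ln 2 / 39.7 = 0.01746 hr⁻¹
f_n = 1 − e^(−nkτ) = 1 − e^(−3 × 0.01746 × 68.0) = 1 − e^(−3.562) = 1 − 0.02839 ≈ 0.972

0.972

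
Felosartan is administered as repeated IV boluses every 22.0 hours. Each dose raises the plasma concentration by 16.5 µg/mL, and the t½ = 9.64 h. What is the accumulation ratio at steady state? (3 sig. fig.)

1.26

k = ln 2 / 9.64 = 0.07190 h⁻¹
Fraction remaining after one interval: e^(−kτ) = e^(−0.07190 × 22.0) = 0.2056
R = 1 / (1 − 0.2056) = 1 / 0.7944 ≈ 1.26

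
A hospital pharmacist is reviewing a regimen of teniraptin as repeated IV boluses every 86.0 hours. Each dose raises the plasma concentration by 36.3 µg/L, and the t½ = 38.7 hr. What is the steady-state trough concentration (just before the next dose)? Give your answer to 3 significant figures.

9.90 µg/L

k = ln 2 / 38.7 = 0.01791 hr⁻¹
Fraction remaining after one interval: e^(−kτ) = e^(−0.01791 × 86.0) = 0.2143
R = 1 / (1 − 0.2143) = 1.273
Css,max = 36.3 × 1.273 = 46.20 µg/L
Css,min = Css,max × e^(−kτ) = 46.20 × 0.2143 ≈ 9.90 µg/L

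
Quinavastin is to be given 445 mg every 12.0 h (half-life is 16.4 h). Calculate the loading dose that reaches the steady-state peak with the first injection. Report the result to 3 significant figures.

1120 mg

k = ln 2 / 16.4 = 0.04227 h⁻¹
Accumulation ratio R = 1 / (1 − e^(−kτ)) = 1 / (1 − e^(−0.04227×12.0)) = 1 / (1 − 0.6022) = 2.514
Loading dose = maintenance dose × R = 445 × 2.514 ≈ 1120 mg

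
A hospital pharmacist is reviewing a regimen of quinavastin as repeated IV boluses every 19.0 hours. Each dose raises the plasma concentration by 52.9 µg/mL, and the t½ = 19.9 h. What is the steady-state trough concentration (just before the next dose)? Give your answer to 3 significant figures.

56.4 µg/mL

k = ln 2 / 19.9 = 0.03483 h⁻¹
Fraction remaining after one interval: e^(−kτ) = e^(−0.03483 × 19.0) = 0.5159
R = 1 / (1 − 0.5159) = 2.066
Css,max = 52.9 × 2.066 = 109.3 µg/mL
Css,min = Css,max × e^(−kτ) = 109.3 × 0.5159 ≈ 56.4 µg/mL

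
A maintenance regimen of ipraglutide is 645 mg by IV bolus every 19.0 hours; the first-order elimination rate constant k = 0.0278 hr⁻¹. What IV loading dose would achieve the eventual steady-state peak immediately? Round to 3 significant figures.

Accumulation ratio R = 1 / (1 − e^(−kτ)) = 1 / (1 − e^(−0.02780×19.0)) = 1 / (1 − 0.5897) = 2.437
Loading dose = maintenance dose × R = 645 × 2.437 ≈ 1570 mg

1570 mg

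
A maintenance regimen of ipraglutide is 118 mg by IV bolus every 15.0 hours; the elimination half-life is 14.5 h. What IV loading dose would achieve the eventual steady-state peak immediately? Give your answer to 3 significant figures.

231 mg

k = ln 2 / 14.5 = 0.04780 h⁻¹
Accumulation ratio R = 1 / (1 − e^(−kτ)) = 1 / (1 − e^(−0.04780×15.0)) = 1 / (1 − 0.4882) = 1.954
Loading dose = maintenance dose × R = 118 × 1.954 ≈ 231 mg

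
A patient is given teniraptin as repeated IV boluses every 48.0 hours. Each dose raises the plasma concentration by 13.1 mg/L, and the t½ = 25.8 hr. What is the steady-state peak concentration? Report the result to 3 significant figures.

k = ln 2 / 25.8 = 0.02687 hr⁻¹
Fraction remaining after one interval: e^(−kτ) = e^(−0.02687 × 48.0) = 0.2754
R = 1 / (1 − 0.2754) = 1.380
Css,max = 13.1 × 1.380 ≈ 18.1 mg/L

18.1 mg/L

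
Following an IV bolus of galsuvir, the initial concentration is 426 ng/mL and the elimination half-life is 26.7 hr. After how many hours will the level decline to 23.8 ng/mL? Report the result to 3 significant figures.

111 hours

k = ln 2 / 26.7 = 0.02596 hr⁻¹
C(t) = C₀ e^(−kt)  ⇒  t = ln(C₀/C) / k
t = ln(426/23.8) / 0.02596 = 2.885 / 0.02596 ≈ 111 hours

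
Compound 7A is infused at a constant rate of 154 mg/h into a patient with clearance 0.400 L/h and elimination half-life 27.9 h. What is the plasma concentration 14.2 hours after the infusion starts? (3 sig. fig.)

114 mg/L

Css = rate / CL = 154 / 0.400 = 385.0 mg/L
k = ln 2 / 27.9 = 0.02484 h⁻¹
C(t) = Css (1 − e^(−kt)) = 385.0 × (1 − e^(−0.3528)) = 385.0 × 0.2973 ≈ 114 mg/L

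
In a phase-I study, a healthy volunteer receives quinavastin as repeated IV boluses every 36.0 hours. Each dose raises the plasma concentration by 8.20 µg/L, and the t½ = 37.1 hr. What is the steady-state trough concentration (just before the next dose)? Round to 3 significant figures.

k = ln 2 / 37.1 = 0.01868 hr⁻¹
Fraction remaining after one interval: e^(−kτ) = e^(−0.01868 × 36.0) = 0.5104
R = 1 / (1 − 0.5104) = 2.042
Css,max = 8.20 × 2.042 = 16.75 µg/L
Css,min = Css,max × e^(−kτ) = 16.75 × 0.5104 ≈ 8.55 µg/L

8.55 µg/L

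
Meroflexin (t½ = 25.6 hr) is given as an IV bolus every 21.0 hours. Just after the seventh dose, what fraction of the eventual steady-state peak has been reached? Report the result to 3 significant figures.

k = ln 2 / 25.6 = 0.02708 hr⁻¹
f_n = 1 − e^(−nkτ) = 1 − e^(−7 × 0.02708 × 21.0) = 1 − e^(−3.980) = 1 − 0.01868 ≈ 0.981

0.981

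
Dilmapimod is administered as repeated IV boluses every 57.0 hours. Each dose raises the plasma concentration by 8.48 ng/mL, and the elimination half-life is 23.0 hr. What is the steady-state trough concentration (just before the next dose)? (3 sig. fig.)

1.85 ng/mL

k = ln 2 / 23.0 = 0.03014 hr⁻¹
Fraction remaining after one interval: e^(−kτ) = e^(−0.03014 × 57.0) = 0.1795
R = 1 / (1 − 0.1795) = 1.219
Css,max = 8.48 × 1.219 = 10.33 ng/mL
Css,min = Css,max × e^(−kτ) = 10.33 × 0.1795 ≈ 1.85 ng/mL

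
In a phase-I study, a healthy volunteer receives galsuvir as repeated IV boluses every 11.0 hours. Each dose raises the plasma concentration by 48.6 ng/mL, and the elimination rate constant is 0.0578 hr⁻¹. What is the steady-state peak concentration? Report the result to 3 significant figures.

Fraction remaining after one interval: e^(−kτ) = e^(−0.05780 × 11.0) = 0.5295
R = 1 / (1 − 0.5295) = 2.125
Css,max = 48.6 × 2.125 ≈ 103 ng/mL

103 ng/mL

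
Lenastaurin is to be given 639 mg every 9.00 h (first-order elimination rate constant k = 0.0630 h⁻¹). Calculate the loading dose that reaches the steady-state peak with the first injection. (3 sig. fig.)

1480 mg

Accumulation ratio R = 1 / (1 − e^(−kτ)) = 1 / (1 − e^(−0.06300×9.00)) = 1 / (1 − 0.5672) = 2.311
Loading dose = maintenance dose × R = 639 × 2.311 ≈ 1480 mg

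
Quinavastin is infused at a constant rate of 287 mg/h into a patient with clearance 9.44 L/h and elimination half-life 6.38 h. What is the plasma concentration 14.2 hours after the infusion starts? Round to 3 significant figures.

23.9 mg/L

Css = rate / CL = 287 / 9.44 = 30.40 mg/L
k = ln 2 / 6.38 = 0.1086 h⁻¹
C(t) = Css (1 − e^(−kt)) = 30.40 × (1 − e^(−1.543)) = 30.40 × 0.7862 ≈ 23.9 mg/L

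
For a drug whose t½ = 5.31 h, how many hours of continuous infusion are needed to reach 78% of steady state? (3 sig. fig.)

k = ln 2 / 5.31 = 0.1305 h⁻¹
f = 1 − e^(−kt)  ⇒  t = −ln(1 − f) / k
t = −ln(1 − 0.78) / 0.1305 = 1.514 / 0.1305 ≈ 11.6 hours

11.6 hours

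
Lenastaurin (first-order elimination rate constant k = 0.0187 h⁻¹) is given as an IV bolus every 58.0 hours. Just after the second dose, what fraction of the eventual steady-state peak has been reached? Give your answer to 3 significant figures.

0.886

f_n = 1 − e^(−nkτ) = 1 − e^(−2 × 0.01870 × 58.0) = 1 − e^(−2.169) = 1 − 0.1143 ≈ 0.886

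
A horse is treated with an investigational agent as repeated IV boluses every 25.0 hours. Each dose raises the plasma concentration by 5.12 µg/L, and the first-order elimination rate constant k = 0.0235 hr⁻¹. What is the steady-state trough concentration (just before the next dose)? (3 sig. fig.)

6.40 µg/L

Fraction remaining after one interval: e^(−kτ) = e^(−0.02350 × 25.0) = 0.5557
R = 1 / (1 − 0.5557) = 2.251
Css,max = 5.12 × 2.251 = 11.52 µg/L
Css,min = Css,max × e^(−kτ) = 11.52 × 0.5557 ≈ 6.40 µg/L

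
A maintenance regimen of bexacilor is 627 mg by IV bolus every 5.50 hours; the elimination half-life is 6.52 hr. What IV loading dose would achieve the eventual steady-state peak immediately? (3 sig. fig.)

k = ln 2 / 6.52 = 0.1063 hr⁻¹
Accumulation ratio R = 1 / (1 − e^(−kτ)) = 1 / (1 − e^(−0.1063×5.50)) = 1 / (1 − 0.5573) = 2.259
Loading dose = maintenance dose × R = 627 × 2.259 ≈ 1420 mg

1420 mg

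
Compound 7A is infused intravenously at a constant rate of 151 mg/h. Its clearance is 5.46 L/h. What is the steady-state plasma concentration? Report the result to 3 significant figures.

27.7 µg/mL

Css = infusion rate / CL = 151 / 5.46 ≈ 27.7 µg/mL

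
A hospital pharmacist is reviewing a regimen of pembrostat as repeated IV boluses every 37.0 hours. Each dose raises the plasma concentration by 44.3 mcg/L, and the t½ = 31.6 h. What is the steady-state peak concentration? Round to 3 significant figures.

79.7 mcg/L

k = ln 2 / 31.6 = 0.02194 h⁻¹
Fraction remaining after one interval: e^(−kτ) = e^(−0.02194 × 37.0) = 0.4441
R = 1 / (1 − 0.4441) = 1.799
Css,max = 44.3 × 1.799 ≈ 79.7 mcg/L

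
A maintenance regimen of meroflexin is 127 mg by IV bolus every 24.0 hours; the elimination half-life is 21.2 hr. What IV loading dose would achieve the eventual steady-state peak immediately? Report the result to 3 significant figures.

234 mg

k = ln 2 / 21.2 = 0.03270 hr⁻¹
Accumulation ratio R = 1 / (1 − e^(−kτ)) = 1 / (1 − e^(−0.03270×24.0)) = 1 / (1 − 0.4563) = 1.839
Loading dose = maintenance dose × R = 127 × 1.839 ≈ 234 mg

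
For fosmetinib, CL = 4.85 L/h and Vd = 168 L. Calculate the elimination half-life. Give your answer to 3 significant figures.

k = CL / V = 4.85 / 168 = 0.02887 h⁻¹
t½ = ln 2 / k = ln 2 / 0.02887 ≈ 24.0 hours

24.0 hours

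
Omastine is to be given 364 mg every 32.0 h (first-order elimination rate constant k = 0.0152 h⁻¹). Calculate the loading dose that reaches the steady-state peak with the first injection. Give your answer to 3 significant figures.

945 mg

Accumulation ratio R = 1 / (1 − e^(−kτ)) = 1 / (1 − e^(−0.01520×32.0)) = 1 / (1 − 0.6148) = 2.596
Loading dose = maintenance dose × R = 364 × 2.596 ≈ 945 mg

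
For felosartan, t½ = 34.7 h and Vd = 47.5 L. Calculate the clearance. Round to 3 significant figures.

0.949 L/h

k = ln 2 / t½ = ln 2 / 34.7 = 0.01998 h⁻¹
CL = k · V = 0.01998 × 47.5 ≈ 0.949 L/h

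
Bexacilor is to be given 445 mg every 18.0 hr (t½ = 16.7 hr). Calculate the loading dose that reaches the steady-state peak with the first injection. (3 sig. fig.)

k = ln 2 / 16.7 = 0.04151 hr⁻¹
Accumulation ratio R = 1 / (1 − e^(−kτ)) = 1 / (1 − e^(−0.04151×18.0)) = 1 / (1 − 0.4737) = 1.900
Loading dose = maintenance dose × R = 445 × 1.900 ≈ 846 mg

846 mg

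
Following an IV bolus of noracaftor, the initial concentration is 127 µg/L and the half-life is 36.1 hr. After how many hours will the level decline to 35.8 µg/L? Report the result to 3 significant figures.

65.9 hours

k = ln 2 / 36.1 = 0.01920 hr⁻¹
C(t) = C₀ e^(−kt)  ⇒  t = ln(C₀/C) / k
t = ln(127/35.8) / 0.01920 = 1.266 / 0.01920 ≈ 65.9 hours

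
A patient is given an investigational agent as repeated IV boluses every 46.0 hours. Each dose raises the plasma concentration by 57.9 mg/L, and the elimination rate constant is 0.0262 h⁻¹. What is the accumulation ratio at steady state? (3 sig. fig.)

Fraction remaining after one interval: e^(−kτ) = e^(−0.02620 × 46.0) = 0.2996
R = 1 / (1 − 0.2996) = 1 / 0.7004 ≈ 1.43

1.43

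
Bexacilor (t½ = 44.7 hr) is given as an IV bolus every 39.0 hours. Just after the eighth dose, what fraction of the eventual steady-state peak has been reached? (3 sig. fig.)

0.992

k = ln 2 / 44.7 = 0.01551 hr⁻¹
f_n = 1 − e^(−nkτ) = 1 − e^(−8 × 0.01551 × 39.0) = 1 − e^(−4.838) = 1 − 0.007922 ≈ 0.992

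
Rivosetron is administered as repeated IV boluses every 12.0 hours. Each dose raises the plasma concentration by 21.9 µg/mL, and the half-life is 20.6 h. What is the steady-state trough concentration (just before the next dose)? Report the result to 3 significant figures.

44.0 µg/mL

k = ln 2 / 20.6 = 0.03365 h⁻¹
Fraction remaining after one interval: e^(−kτ) = e^(−0.03365 × 12.0) = 0.6678
R = 1 / (1 − 0.6678) = 3.010
Css,max = 21.9 × 3.010 = 65.92 µg/mL
Css,min = Css,max × e^(−kτ) = 65.92 × 0.6678 ≈ 44.0 µg/mL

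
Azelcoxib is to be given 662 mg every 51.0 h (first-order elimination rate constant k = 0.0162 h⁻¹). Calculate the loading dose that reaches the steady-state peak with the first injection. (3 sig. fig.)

Accumulation ratio R = 1 / (1 − e^(−kτ)) = 1 / (1 − e^(−0.01620×51.0)) = 1 / (1 − 0.4377) = 1.778
Loading dose = maintenance dose × R = 662 × 1.778 ≈ 1180 mg

1180 mg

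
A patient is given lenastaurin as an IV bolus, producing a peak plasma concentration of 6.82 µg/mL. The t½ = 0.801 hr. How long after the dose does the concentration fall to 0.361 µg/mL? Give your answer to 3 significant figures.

3.40 hours

k = ln 2 / 0.801 = 0.8654 hr⁻¹
C(t) = C₀ e^(−kt)  ⇒  t = ln(C₀/C) / k
t = ln(6.82/0.361) / 0.8654 = 2.939 / 0.8654 ≈ 3.40 hours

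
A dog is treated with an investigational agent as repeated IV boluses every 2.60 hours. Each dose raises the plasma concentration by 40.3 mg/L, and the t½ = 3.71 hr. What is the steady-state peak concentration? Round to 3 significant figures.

105 mg/L

k = ln 2 / 3.71 = 0.1868 hr⁻¹
Fraction remaining after one interval: e^(−kτ) = e^(−0.1868 × 2.60) = 0.6152
R = 1 / (1 − 0.6152) = 2.599
Css,max = 40.3 × 2.599 ≈ 105 mg/L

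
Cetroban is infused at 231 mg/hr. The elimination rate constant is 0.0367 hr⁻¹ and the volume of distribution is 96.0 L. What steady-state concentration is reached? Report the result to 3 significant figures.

CL = k · V = 0.0367 × 96.0 = 3.523 L/hr
Css = rate / CL = 231 / 3.523 ≈ 65.6 µg/mL

65.6 µg/mL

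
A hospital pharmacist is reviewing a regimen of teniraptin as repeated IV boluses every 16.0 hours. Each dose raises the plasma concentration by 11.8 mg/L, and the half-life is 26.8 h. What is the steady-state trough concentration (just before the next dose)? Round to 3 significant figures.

k = ln 2 / 26.8 = 0.02586 h⁻¹
Fraction remaining after one interval: e^(−kτ) = e^(−0.02586 × 16.0) = 0.6611
R = 1 / (1 − 0.6611) = 2.951
Css,max = 11.8 × 2.951 = 34.82 mg/L
Css,min = Css,max × e^(−kτ) = 34.82 × 0.6611 ≈ 23.0 mg/L

23.0 mg/L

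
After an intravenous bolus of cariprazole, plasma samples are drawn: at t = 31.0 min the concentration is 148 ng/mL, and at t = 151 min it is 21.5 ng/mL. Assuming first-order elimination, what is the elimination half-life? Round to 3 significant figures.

43.1 minutes

k = ln(C₁/C₂) / (t₂ − t₁) = ln(148/21.5) / (151 − 31.0)
  = 1.929 / 120.0 = 0.01608 min⁻¹
t½ = ln 2 / k = ln 2 / 0.01608 ≈ 43.1 minutes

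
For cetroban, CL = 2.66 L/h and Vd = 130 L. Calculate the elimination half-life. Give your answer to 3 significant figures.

33.9 hours

k = CL / V = 2.66 / 130 = 0.02046 h⁻¹
t½ = ln 2 / k = ln 2 / 0.02046 ≈ 33.9 hours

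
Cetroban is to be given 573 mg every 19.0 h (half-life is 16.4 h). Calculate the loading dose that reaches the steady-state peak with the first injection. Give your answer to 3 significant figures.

k = ln 2 / 16.4 = 0.04227 h⁻¹
Accumulation ratio R = 1 / (1 − e^(−kτ)) = 1 / (1 − e^(−0.04227×19.0)) = 1 / (1 − 0.4480) = 1.811
Loading dose = maintenance dose × R = 573 × 1.811 ≈ 1040 mg

1040 mg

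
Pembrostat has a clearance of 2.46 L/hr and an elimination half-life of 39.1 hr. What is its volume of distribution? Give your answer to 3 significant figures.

k = ln 2 / t½ = ln 2 / 39.1 = 0.01773 hr⁻¹
V = CL / k = 2.46 / 0.01773 ≈ 139 L

139 L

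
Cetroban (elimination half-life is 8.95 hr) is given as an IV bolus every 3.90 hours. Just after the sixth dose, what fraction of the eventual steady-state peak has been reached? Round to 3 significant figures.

0.837

k = ln 2 / 8.95 = 0.07745 hr⁻¹
f_n = 1 − e^(−nkτ) = 1 − e^(−6 × 0.07745 × 3.90) = 1 − e^(−1.812) = 1 − 0.1633 ≈ 0.837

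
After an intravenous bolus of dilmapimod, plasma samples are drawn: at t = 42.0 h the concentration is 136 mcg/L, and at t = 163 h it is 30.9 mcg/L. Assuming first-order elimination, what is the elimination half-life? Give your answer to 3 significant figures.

k = ln(C₁/C₂) / (t₂ − t₁) = ln(136/30.9) / (163 − 42.0)
  = 1.482 / 121.0 = 0.01225 h⁻¹
t½ = ln 2 / k = ln 2 / 0.01225 ≈ 56.6 hours

56.6 hours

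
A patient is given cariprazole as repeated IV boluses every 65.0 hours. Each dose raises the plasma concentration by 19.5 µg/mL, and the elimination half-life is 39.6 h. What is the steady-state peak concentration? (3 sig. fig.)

28.7 µg/mL

k = ln 2 / 39.6 = 0.01750 h⁻¹
Fraction remaining after one interval: e^(−kτ) = e^(−0.01750 × 65.0) = 0.3205
R = 1 / (1 − 0.3205) = 1.472
Css,max = 19.5 × 1.472 ≈ 28.7 µg/mL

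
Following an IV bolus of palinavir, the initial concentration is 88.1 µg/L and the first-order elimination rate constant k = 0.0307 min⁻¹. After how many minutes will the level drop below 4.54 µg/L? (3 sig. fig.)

96.6 minutes

C(t) = C₀ e^(−kt)  ⇒  t = ln(C₀/C) / k
t = ln(88.1/4.54) / 0.03070 = 2.966 / 0.03070 ≈ 96.6 minutes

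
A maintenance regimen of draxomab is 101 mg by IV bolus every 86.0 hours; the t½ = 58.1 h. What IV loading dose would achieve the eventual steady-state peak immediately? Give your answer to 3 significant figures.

157 mg

k = ln 2 / 58.1 = 0.01193 h⁻¹
Accumulation ratio R = 1 / (1 − e^(−kτ)) = 1 / (1 − e^(−0.01193×86.0)) = 1 / (1 − 0.3584) = 1.559
Loading dose = maintenance dose × R = 101 × 1.559 ≈ 157 mg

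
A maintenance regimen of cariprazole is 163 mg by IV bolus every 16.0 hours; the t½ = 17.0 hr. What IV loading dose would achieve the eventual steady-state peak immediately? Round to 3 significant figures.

k = ln 2 / 17.0 = 0.04077 hr⁻¹
Accumulation ratio R = 1 / (1 − e^(−kτ)) = 1 / (1 − e^(−0.04077×16.0)) = 1 / (1 − 0.5208) = 2.087
Loading dose = maintenance dose × R = 163 × 2.087 ≈ 340 mg

340 mg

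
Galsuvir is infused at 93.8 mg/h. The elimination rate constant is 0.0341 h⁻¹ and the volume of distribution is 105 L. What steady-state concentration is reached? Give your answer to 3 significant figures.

CL = k · V = 0.0341 × 105 = 3.580 L/h
Css = rate / CL = 93.8 / 3.580 ≈ 26.2 mg/L

26.2 mg/L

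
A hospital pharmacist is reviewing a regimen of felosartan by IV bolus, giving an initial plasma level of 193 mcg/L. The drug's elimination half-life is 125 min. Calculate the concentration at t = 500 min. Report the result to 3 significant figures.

12.1 mcg/L

k = ln 2 / 125 = 0.005545 min⁻¹
500 min is 4.000 half-lives, so C = 193 × (1/2)^4.000 = 193 × 0.06250 ≈ 12.1 mcg/L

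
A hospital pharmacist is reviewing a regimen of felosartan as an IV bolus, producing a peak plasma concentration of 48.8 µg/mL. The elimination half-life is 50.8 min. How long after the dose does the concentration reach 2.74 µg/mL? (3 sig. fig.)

k = ln 2 / 50.8 = 0.01364 min⁻¹
C(t) = C₀ e^(−kt)  ⇒  t = ln(C₀/C) / k
t = ln(48.8/2.74) / 0.01364 = 2.880 / 0.01364 ≈ 211 minutes

211 minutes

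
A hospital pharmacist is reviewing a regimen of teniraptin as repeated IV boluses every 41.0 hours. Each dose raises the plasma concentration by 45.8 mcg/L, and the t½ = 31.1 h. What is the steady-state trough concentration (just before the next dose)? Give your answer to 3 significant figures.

k = ln 2 / 31.1 = 0.02229 h⁻¹
Fraction remaining after one interval: e^(−kτ) = e^(−0.02229 × 41.0) = 0.4010
R = 1 / (1 − 0.4010) = 1.669
Css,max = 45.8 × 1.669 = 76.46 mcg/L
Css,min = Css,max × e^(−kτ) = 76.46 × 0.4010 ≈ 30.7 mcg/L

30.7 mcg/L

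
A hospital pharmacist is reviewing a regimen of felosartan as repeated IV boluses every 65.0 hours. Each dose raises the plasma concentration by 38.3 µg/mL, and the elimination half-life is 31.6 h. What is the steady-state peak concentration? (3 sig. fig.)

50.4 µg/mL

k = ln 2 / 31.6 = 0.02194 h⁻¹
Fraction remaining after one interval: e^(−kτ) = e^(−0.02194 × 65.0) = 0.2403
R = 1 / (1 − 0.2403) = 1.316
Css,max = 38.3 × 1.316 ≈ 50.4 µg/mL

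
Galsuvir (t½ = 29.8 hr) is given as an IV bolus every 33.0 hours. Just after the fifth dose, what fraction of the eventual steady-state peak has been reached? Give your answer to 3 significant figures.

k = ln 2 / 29.8 = 0.02326 hr⁻¹
f_n = 1 − e^(−nkτ) = 1 − e^(−5 × 0.02326 × 33.0) = 1 − e^(−3.838) = 1 − 0.02154 ≈ 0.978

0.978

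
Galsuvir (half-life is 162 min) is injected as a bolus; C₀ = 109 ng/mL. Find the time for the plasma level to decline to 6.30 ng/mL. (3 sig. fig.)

k = ln 2 / 162 = 0.004279 min⁻¹
C(t) = C₀ e^(−kt)  ⇒  t = ln(C₀/C) / k
t = ln(109/6.30) / 0.004279 = 2.851 / 0.004279 ≈ 666 minutes

666 minutes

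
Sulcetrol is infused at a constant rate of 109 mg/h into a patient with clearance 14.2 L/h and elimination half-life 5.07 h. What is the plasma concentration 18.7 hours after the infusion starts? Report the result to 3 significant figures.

Css = rate / CL = 109 / 14.2 = 7.676 mg/L
k = ln 2 / 5.07 = 0.1367 h⁻¹
C(t) = Css (1 − e^(−kt)) = 7.676 × (1 − e^(−2.557)) = 7.676 × 0.9224 ≈ 7.08 mg/L

7.08 mg/L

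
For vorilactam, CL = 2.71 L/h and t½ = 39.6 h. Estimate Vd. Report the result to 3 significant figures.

155 L

k = ln 2 / t½ = ln 2 / 39.6 = 0.01750 h⁻¹
V = CL / k = 2.71 / 0.01750 ≈ 155 L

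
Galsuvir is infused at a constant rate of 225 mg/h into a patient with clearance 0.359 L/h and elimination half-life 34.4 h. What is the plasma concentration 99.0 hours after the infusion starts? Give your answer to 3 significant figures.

541 µg/mL

Css = rate / CL = 225 / 0.359 = 626.7 µg/mL
k = ln 2 / 34.4 = 0.02015 h⁻¹
C(t) = Css (1 − e^(−kt)) = 626.7 × (1 − e^(−1.995)) = 626.7 × 0.8640 ≈ 541 µg/mL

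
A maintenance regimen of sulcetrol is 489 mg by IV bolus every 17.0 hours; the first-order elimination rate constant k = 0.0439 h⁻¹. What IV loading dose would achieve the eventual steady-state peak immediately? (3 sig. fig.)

930 mg

Accumulation ratio R = 1 / (1 − e^(−kτ)) = 1 / (1 − e^(−0.04390×17.0)) = 1 / (1 − 0.4741) = 1.902
Loading dose = maintenance dose × R = 489 × 1.902 ≈ 930 mg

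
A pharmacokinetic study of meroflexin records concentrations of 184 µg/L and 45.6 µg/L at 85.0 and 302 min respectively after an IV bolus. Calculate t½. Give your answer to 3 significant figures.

k = ln(C₁/C₂) / (t₂ − t₁) = ln(184/45.6) / (302 − 85.0)
  = 1.395 / 217.0 = 0.006429 min⁻¹
t½ = ln 2 / k = ln 2 / 0.006429 ≈ 108 minutes

108 minutes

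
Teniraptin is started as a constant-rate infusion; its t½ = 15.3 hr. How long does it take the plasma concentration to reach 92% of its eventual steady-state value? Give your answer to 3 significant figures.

55.8 hours

k = ln 2 / 15.3 = 0.04530 hr⁻¹
f = 1 − e^(−kt)  ⇒  t = −ln(1 − f) / k
t = −ln(1 − 0.92) / 0.04530 = 2.526 / 0.04530 ≈ 55.8 hours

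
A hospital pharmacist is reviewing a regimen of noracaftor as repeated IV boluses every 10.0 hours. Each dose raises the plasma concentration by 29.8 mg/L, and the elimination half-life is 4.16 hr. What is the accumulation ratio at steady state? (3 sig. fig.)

k = ln 2 / 4.16 = 0.1666 hr⁻¹
Fraction remaining after one interval: e^(−kτ) = e^(−0.1666 × 10.0) = 0.1890
R = 1 / (1 − 0.1890) = 1 / 0.8110 ≈ 1.23

1.23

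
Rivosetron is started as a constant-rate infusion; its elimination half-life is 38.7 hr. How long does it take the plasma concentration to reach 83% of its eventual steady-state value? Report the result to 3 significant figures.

98.9 hours

k = ln 2 / 38.7 = 0.01791 hr⁻¹
f = 1 − e^(−kt)  ⇒  t = −ln(1 − f) / k
t = −ln(1 − 0.83) / 0.01791 = 1.772 / 0.01791 ≈ 98.9 hours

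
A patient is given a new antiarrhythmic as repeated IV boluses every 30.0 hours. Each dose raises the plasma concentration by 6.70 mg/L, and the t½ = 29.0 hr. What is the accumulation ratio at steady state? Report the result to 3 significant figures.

k = ln 2 / 29.0 = 0.02390 hr⁻¹
Fraction remaining after one interval: e^(−kτ) = e^(−0.02390 × 30.0) = 0.4882
R = 1 / (1 − 0.4882) = 1 / 0.5118 ≈ 1.95

1.95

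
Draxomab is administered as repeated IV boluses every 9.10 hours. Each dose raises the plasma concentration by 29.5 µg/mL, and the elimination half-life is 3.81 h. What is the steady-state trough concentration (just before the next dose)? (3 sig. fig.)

6.96 µg/mL

k = ln 2 / 3.81 = 0.1819 h⁻¹
Fraction remaining after one interval: e^(−kτ) = e^(−0.1819 × 9.10) = 0.1910
R = 1 / (1 − 0.1910) = 1.236
Css,max = 29.5 × 1.236 = 36.46 µg/mL
Css,min = Css,max × e^(−kτ) = 36.46 × 0.1910 ≈ 6.96 µg/mL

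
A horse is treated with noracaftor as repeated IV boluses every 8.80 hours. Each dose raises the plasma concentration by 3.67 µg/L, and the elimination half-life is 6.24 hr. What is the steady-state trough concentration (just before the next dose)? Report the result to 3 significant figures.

2.21 µg/L

k = ln 2 / 6.24 = 0.1111 hr⁻¹
Fraction remaining after one interval: e^(−kτ) = e^(−0.1111 × 8.80) = 0.3762
R = 1 / (1 − 0.3762) = 1.603
Css,max = 3.67 × 1.603 = 5.884 µg/L
Css,min = Css,max × e^(−kτ) = 5.884 × 0.3762 ≈ 2.21 µg/L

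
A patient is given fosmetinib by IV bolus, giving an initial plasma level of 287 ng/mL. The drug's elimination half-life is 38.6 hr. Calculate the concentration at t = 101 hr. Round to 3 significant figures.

k = ln 2 / 38.6 = 0.01796 hr⁻¹
101 hr is 2.617 half-lives, so C = 287 × (1/2)^2.617 = 287 × 0.1631 ≈ 46.8 ng/mL

46.8 ng/mL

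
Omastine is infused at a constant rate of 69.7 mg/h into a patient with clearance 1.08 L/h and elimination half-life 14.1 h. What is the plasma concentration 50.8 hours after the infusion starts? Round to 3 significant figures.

59.2 mg/L

Css = rate / CL = 69.7 / 1.08 = 64.54 mg/L
k = ln 2 / 14.1 = 0.04916 h⁻¹
C(t) = Css (1 − e^(−kt)) = 64.54 × (1 − e^(−2.497)) = 64.54 × 0.9177 ≈ 59.2 mg/L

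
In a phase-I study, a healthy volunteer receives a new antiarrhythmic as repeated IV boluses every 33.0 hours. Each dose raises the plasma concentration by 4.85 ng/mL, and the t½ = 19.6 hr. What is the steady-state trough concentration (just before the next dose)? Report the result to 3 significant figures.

2.19 ng/mL

k = ln 2 / 19.6 = 0.03536 hr⁻¹
Fraction remaining after one interval: e^(−kτ) = e^(−0.03536 × 33.0) = 0.3113
R = 1 / (1 − 0.3113) = 1.452
Css,max = 4.85 × 1.452 = 7.042 ng/mL
Css,min = Css,max × e^(−kτ) = 7.042 × 0.3113 ≈ 2.19 ng/mL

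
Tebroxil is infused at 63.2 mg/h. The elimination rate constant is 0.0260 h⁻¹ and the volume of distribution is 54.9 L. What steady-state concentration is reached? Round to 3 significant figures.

CL = k · V = 0.0260 × 54.9 = 1.427 L/h
Css = rate / CL = 63.2 / 1.427 ≈ 44.3 mg/L

44.3 mg/L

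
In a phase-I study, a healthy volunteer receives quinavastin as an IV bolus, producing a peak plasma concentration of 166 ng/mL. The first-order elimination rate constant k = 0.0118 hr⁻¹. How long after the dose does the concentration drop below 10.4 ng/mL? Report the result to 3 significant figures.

235 hours

C(t) = C₀ e^(−kt)  ⇒  t = ln(C₀/C) / k
t = ln(166/10.4) / 0.01180 = 2.770 / 0.01180 ≈ 235 hours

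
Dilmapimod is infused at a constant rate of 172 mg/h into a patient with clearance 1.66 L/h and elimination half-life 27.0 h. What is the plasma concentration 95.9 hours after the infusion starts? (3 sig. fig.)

94.8 mg/L

Css = rate / CL = 172 / 1.66 = 103.6 mg/L
k = ln 2 / 27.0 = 0.02567 h⁻¹
C(t) = Css (1 − e^(−kt)) = 103.6 × (1 − e^(−2.462)) = 103.6 × 0.9147 ≈ 94.8 mg/L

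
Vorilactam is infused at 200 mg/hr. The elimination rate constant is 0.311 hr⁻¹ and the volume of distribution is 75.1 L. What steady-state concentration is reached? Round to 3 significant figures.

CL = k · V = 0.311 × 75.1 = 23.36 L/hr
Css = rate / CL = 200 / 23.36 ≈ 8.56 µg/mL

8.56 µg/mL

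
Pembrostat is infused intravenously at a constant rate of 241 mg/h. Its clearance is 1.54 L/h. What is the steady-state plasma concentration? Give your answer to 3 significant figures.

Css = infusion rate / CL = 241 / 1.54 ≈ 156 µg/mL

156 µg/mL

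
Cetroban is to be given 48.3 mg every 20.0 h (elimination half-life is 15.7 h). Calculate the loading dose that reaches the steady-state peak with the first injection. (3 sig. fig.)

82.4 mg

k = ln 2 / 15.7 = 0.04415 h⁻¹
Accumulation ratio R = 1 / (1 − e^(−kτ)) = 1 / (1 − e^(−0.04415×20.0)) = 1 / (1 − 0.4135) = 1.705
Loading dose = maintenance dose × R = 48.3 × 1.705 ≈ 82.4 mg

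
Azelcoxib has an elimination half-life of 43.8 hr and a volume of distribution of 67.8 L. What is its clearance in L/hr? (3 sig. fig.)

1.07 L/hr

k = ln 2 / t½ = ln 2 / 43.8 = 0.01583 hr⁻¹
CL = k · V = 0.01583 × 67.8 ≈ 1.07 L/hr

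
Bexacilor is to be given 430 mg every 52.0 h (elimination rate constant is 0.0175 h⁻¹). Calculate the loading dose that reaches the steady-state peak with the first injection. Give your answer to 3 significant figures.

Accumulation ratio R = 1 / (1 − e^(−kτ)) = 1 / (1 − e^(−0.01750×52.0)) = 1 / (1 − 0.4025) = 1.674
Loading dose = maintenance dose × R = 430 × 1.674 ≈ 720 mg

720 mg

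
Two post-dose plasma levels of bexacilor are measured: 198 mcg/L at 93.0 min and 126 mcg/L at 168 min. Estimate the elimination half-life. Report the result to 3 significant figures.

115 minutes

k = ln(C₁/C₂) / (t₂ − t₁) = ln(198/126) / (168 − 93.0)
  = 0.4520 / 75.00 = 0.006026 min⁻¹
t½ = ln 2 / k = ln 2 / 0.006026 ≈ 115 minutes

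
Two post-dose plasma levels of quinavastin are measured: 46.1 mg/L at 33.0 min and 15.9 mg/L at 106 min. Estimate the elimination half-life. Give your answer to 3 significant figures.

47.5 minutes

k = ln(C₁/C₂) / (t₂ − t₁) = ln(46.1/15.9) / (106 − 33.0)
  = 1.064 / 73.00 = 0.01458 min⁻¹
t½ = ln 2 / k = ln 2 / 0.01458 ≈ 47.5 minutes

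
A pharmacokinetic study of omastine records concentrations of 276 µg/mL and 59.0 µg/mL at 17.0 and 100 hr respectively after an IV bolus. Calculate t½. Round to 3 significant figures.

k = ln(C₁/C₂) / (t₂ − t₁) = ln(276/59.0) / (100 − 17.0)
  = 1.543 / 83.00 = 0.01859 hr⁻¹
t½ = ln 2 / k = ln 2 / 0.01859 ≈ 37.3 hours

37.3 hours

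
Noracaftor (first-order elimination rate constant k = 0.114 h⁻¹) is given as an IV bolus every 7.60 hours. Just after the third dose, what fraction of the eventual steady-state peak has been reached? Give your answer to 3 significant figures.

0.926

f_n = 1 − e^(−nkτ) = 1 − e^(−3 × 0.1140 × 7.60) = 1 − e^(−2.599) = 1 − 0.07433 ≈ 0.926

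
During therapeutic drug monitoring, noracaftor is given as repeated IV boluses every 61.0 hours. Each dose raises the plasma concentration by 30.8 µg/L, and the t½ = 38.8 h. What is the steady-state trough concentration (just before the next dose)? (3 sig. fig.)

15.6 µg/L

k = ln 2 / 38.8 = 0.01786 h⁻¹
Fraction remaining after one interval: e^(−kτ) = e^(−0.01786 × 61.0) = 0.3363
R = 1 / (1 − 0.3363) = 1.507
Css,max = 30.8 × 1.507 = 46.41 µg/L
Css,min = Css,max × e^(−kτ) = 46.41 × 0.3363 ≈ 15.6 µg/L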